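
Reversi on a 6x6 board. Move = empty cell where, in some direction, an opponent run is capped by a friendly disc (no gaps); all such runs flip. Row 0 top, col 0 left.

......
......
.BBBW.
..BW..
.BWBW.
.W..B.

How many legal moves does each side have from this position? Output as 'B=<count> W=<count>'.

-- B to move --
(1,3): no bracket -> illegal
(1,4): no bracket -> illegal
(1,5): no bracket -> illegal
(2,5): flips 1 -> legal
(3,1): no bracket -> illegal
(3,4): flips 2 -> legal
(3,5): no bracket -> illegal
(4,0): no bracket -> illegal
(4,5): flips 1 -> legal
(5,0): no bracket -> illegal
(5,2): flips 1 -> legal
(5,3): no bracket -> illegal
(5,5): flips 2 -> legal
B mobility = 5
-- W to move --
(1,0): no bracket -> illegal
(1,1): flips 1 -> legal
(1,2): flips 2 -> legal
(1,3): flips 1 -> legal
(1,4): no bracket -> illegal
(2,0): flips 3 -> legal
(3,0): no bracket -> illegal
(3,1): flips 2 -> legal
(3,4): no bracket -> illegal
(4,0): flips 1 -> legal
(4,5): no bracket -> illegal
(5,0): no bracket -> illegal
(5,2): no bracket -> illegal
(5,3): flips 1 -> legal
(5,5): no bracket -> illegal
W mobility = 7

Answer: B=5 W=7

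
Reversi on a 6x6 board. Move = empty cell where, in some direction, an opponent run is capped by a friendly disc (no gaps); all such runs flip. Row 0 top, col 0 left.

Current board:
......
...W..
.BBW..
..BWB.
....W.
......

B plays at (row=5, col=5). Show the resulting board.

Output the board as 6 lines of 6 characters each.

Place B at (5,5); scan 8 dirs for brackets.
Dir NW: opp run (4,4) (3,3) capped by B -> flip
Dir N: first cell '.' (not opp) -> no flip
Dir NE: edge -> no flip
Dir W: first cell '.' (not opp) -> no flip
Dir E: edge -> no flip
Dir SW: edge -> no flip
Dir S: edge -> no flip
Dir SE: edge -> no flip
All flips: (3,3) (4,4)

Answer: ......
...W..
.BBW..
..BBB.
....B.
.....B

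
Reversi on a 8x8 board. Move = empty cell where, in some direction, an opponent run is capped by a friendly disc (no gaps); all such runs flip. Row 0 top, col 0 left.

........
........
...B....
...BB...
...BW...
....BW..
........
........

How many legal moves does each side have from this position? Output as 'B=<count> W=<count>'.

Answer: B=3 W=5

Derivation:
-- B to move --
(3,5): no bracket -> illegal
(4,5): flips 1 -> legal
(4,6): no bracket -> illegal
(5,3): no bracket -> illegal
(5,6): flips 1 -> legal
(6,4): no bracket -> illegal
(6,5): no bracket -> illegal
(6,6): flips 2 -> legal
B mobility = 3
-- W to move --
(1,2): no bracket -> illegal
(1,3): no bracket -> illegal
(1,4): no bracket -> illegal
(2,2): flips 1 -> legal
(2,4): flips 1 -> legal
(2,5): no bracket -> illegal
(3,2): no bracket -> illegal
(3,5): no bracket -> illegal
(4,2): flips 1 -> legal
(4,5): no bracket -> illegal
(5,2): no bracket -> illegal
(5,3): flips 1 -> legal
(6,3): no bracket -> illegal
(6,4): flips 1 -> legal
(6,5): no bracket -> illegal
W mobility = 5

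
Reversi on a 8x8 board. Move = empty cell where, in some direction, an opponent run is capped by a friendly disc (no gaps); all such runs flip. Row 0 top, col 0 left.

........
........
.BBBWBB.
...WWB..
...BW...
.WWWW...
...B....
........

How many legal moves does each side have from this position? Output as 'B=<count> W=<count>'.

-- B to move --
(1,3): flips 1 -> legal
(1,4): no bracket -> illegal
(1,5): no bracket -> illegal
(3,2): flips 2 -> legal
(4,0): no bracket -> illegal
(4,1): flips 1 -> legal
(4,2): no bracket -> illegal
(4,5): flips 3 -> legal
(5,0): no bracket -> illegal
(5,5): flips 2 -> legal
(6,0): no bracket -> illegal
(6,1): flips 1 -> legal
(6,2): flips 2 -> legal
(6,4): no bracket -> illegal
(6,5): flips 1 -> legal
B mobility = 8
-- W to move --
(1,0): no bracket -> illegal
(1,1): flips 1 -> legal
(1,2): flips 1 -> legal
(1,3): flips 1 -> legal
(1,4): no bracket -> illegal
(1,5): no bracket -> illegal
(1,6): flips 1 -> legal
(1,7): flips 2 -> legal
(2,0): flips 3 -> legal
(2,7): flips 2 -> legal
(3,0): no bracket -> illegal
(3,1): no bracket -> illegal
(3,2): flips 1 -> legal
(3,6): flips 1 -> legal
(3,7): no bracket -> illegal
(4,2): flips 1 -> legal
(4,5): no bracket -> illegal
(4,6): flips 1 -> legal
(6,2): no bracket -> illegal
(6,4): no bracket -> illegal
(7,2): flips 1 -> legal
(7,3): flips 1 -> legal
(7,4): flips 1 -> legal
W mobility = 14

Answer: B=8 W=14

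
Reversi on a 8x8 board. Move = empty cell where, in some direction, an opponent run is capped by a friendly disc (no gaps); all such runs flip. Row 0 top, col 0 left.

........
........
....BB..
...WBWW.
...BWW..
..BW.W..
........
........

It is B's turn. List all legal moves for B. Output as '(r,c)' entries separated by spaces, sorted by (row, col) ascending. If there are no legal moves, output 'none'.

Answer: (2,3) (3,2) (3,7) (4,2) (4,6) (4,7) (5,4) (5,6) (6,3) (6,5)

Derivation:
(2,2): no bracket -> illegal
(2,3): flips 1 -> legal
(2,6): no bracket -> illegal
(2,7): no bracket -> illegal
(3,2): flips 1 -> legal
(3,7): flips 2 -> legal
(4,2): flips 1 -> legal
(4,6): flips 3 -> legal
(4,7): flips 1 -> legal
(5,4): flips 2 -> legal
(5,6): flips 1 -> legal
(6,2): no bracket -> illegal
(6,3): flips 1 -> legal
(6,4): no bracket -> illegal
(6,5): flips 3 -> legal
(6,6): no bracket -> illegal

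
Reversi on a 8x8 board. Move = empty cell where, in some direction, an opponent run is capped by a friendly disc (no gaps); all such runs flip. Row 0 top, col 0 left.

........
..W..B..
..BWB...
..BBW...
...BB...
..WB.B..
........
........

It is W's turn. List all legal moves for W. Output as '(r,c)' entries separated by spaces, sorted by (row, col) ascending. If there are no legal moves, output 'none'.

(0,4): no bracket -> illegal
(0,5): no bracket -> illegal
(0,6): no bracket -> illegal
(1,1): no bracket -> illegal
(1,3): no bracket -> illegal
(1,4): flips 1 -> legal
(1,6): no bracket -> illegal
(2,1): flips 1 -> legal
(2,5): flips 1 -> legal
(2,6): no bracket -> illegal
(3,1): flips 2 -> legal
(3,5): no bracket -> illegal
(4,1): flips 1 -> legal
(4,2): flips 2 -> legal
(4,5): no bracket -> illegal
(4,6): no bracket -> illegal
(5,4): flips 2 -> legal
(5,6): no bracket -> illegal
(6,2): no bracket -> illegal
(6,3): flips 3 -> legal
(6,4): no bracket -> illegal
(6,5): no bracket -> illegal
(6,6): no bracket -> illegal

Answer: (1,4) (2,1) (2,5) (3,1) (4,1) (4,2) (5,4) (6,3)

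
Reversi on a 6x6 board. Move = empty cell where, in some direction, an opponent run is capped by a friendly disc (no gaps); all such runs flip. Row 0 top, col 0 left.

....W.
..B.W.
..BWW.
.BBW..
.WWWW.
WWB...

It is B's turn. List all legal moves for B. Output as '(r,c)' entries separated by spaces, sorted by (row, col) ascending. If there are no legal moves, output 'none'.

Answer: (0,5) (2,5) (3,0) (3,4) (5,3) (5,4) (5,5)

Derivation:
(0,3): no bracket -> illegal
(0,5): flips 2 -> legal
(1,3): no bracket -> illegal
(1,5): no bracket -> illegal
(2,5): flips 2 -> legal
(3,0): flips 1 -> legal
(3,4): flips 3 -> legal
(3,5): no bracket -> illegal
(4,0): no bracket -> illegal
(4,5): no bracket -> illegal
(5,3): flips 1 -> legal
(5,4): flips 1 -> legal
(5,5): flips 2 -> legal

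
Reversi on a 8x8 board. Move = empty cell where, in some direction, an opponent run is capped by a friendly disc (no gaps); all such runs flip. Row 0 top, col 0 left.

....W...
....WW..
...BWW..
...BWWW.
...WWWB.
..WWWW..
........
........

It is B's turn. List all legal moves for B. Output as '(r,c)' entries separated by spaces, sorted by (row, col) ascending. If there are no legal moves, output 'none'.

(0,3): no bracket -> illegal
(0,5): flips 1 -> legal
(0,6): flips 2 -> legal
(1,3): flips 2 -> legal
(1,6): no bracket -> illegal
(2,6): flips 3 -> legal
(2,7): no bracket -> illegal
(3,2): no bracket -> illegal
(3,7): flips 3 -> legal
(4,1): no bracket -> illegal
(4,2): flips 3 -> legal
(4,7): no bracket -> illegal
(5,1): no bracket -> illegal
(5,6): flips 2 -> legal
(6,1): no bracket -> illegal
(6,2): no bracket -> illegal
(6,3): flips 2 -> legal
(6,4): flips 1 -> legal
(6,5): no bracket -> illegal
(6,6): flips 2 -> legal

Answer: (0,5) (0,6) (1,3) (2,6) (3,7) (4,2) (5,6) (6,3) (6,4) (6,6)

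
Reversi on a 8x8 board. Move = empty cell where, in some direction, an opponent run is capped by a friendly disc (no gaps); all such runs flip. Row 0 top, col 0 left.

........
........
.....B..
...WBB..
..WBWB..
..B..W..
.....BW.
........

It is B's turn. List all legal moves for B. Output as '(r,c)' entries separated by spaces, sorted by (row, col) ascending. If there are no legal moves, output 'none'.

Answer: (2,3) (3,2) (4,1) (5,3) (5,4) (6,7)

Derivation:
(2,2): no bracket -> illegal
(2,3): flips 1 -> legal
(2,4): no bracket -> illegal
(3,1): no bracket -> illegal
(3,2): flips 2 -> legal
(4,1): flips 1 -> legal
(4,6): no bracket -> illegal
(5,1): no bracket -> illegal
(5,3): flips 1 -> legal
(5,4): flips 1 -> legal
(5,6): no bracket -> illegal
(5,7): no bracket -> illegal
(6,4): no bracket -> illegal
(6,7): flips 1 -> legal
(7,5): no bracket -> illegal
(7,6): no bracket -> illegal
(7,7): no bracket -> illegal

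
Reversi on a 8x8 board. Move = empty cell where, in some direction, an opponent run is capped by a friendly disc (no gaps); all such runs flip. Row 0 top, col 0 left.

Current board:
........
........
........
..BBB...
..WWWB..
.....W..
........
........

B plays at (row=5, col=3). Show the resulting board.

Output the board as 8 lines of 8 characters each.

Answer: ........
........
........
..BBB...
..WBWB..
...B.W..
........
........

Derivation:
Place B at (5,3); scan 8 dirs for brackets.
Dir NW: opp run (4,2), next='.' -> no flip
Dir N: opp run (4,3) capped by B -> flip
Dir NE: opp run (4,4), next='.' -> no flip
Dir W: first cell '.' (not opp) -> no flip
Dir E: first cell '.' (not opp) -> no flip
Dir SW: first cell '.' (not opp) -> no flip
Dir S: first cell '.' (not opp) -> no flip
Dir SE: first cell '.' (not opp) -> no flip
All flips: (4,3)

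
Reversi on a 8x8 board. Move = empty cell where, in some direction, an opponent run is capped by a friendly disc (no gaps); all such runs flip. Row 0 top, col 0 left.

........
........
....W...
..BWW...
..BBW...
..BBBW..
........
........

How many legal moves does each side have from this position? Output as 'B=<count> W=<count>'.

Answer: B=7 W=7

Derivation:
-- B to move --
(1,3): no bracket -> illegal
(1,4): flips 3 -> legal
(1,5): flips 2 -> legal
(2,2): no bracket -> illegal
(2,3): flips 1 -> legal
(2,5): flips 1 -> legal
(3,5): flips 3 -> legal
(4,5): flips 1 -> legal
(4,6): no bracket -> illegal
(5,6): flips 1 -> legal
(6,4): no bracket -> illegal
(6,5): no bracket -> illegal
(6,6): no bracket -> illegal
B mobility = 7
-- W to move --
(2,1): no bracket -> illegal
(2,2): no bracket -> illegal
(2,3): no bracket -> illegal
(3,1): flips 1 -> legal
(4,1): flips 2 -> legal
(4,5): no bracket -> illegal
(5,1): flips 4 -> legal
(6,1): flips 2 -> legal
(6,2): flips 1 -> legal
(6,3): flips 2 -> legal
(6,4): flips 1 -> legal
(6,5): no bracket -> illegal
W mobility = 7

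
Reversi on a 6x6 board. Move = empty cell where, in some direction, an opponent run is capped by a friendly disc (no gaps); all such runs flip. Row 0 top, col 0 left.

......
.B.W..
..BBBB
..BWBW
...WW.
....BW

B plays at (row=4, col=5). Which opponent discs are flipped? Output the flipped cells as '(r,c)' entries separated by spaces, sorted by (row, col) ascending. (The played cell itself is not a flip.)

Dir NW: first cell 'B' (not opp) -> no flip
Dir N: opp run (3,5) capped by B -> flip
Dir NE: edge -> no flip
Dir W: opp run (4,4) (4,3), next='.' -> no flip
Dir E: edge -> no flip
Dir SW: first cell 'B' (not opp) -> no flip
Dir S: opp run (5,5), next=edge -> no flip
Dir SE: edge -> no flip

Answer: (3,5)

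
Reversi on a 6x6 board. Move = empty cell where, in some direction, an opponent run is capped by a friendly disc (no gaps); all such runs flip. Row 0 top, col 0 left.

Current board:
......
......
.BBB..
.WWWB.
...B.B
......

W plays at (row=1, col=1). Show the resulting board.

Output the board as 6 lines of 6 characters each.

Place W at (1,1); scan 8 dirs for brackets.
Dir NW: first cell '.' (not opp) -> no flip
Dir N: first cell '.' (not opp) -> no flip
Dir NE: first cell '.' (not opp) -> no flip
Dir W: first cell '.' (not opp) -> no flip
Dir E: first cell '.' (not opp) -> no flip
Dir SW: first cell '.' (not opp) -> no flip
Dir S: opp run (2,1) capped by W -> flip
Dir SE: opp run (2,2) capped by W -> flip
All flips: (2,1) (2,2)

Answer: ......
.W....
.WWB..
.WWWB.
...B.B
......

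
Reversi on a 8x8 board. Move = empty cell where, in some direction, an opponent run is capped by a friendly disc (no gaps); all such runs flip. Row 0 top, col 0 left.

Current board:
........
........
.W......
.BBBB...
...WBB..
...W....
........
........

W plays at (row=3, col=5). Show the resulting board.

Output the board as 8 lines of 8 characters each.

Place W at (3,5); scan 8 dirs for brackets.
Dir NW: first cell '.' (not opp) -> no flip
Dir N: first cell '.' (not opp) -> no flip
Dir NE: first cell '.' (not opp) -> no flip
Dir W: opp run (3,4) (3,3) (3,2) (3,1), next='.' -> no flip
Dir E: first cell '.' (not opp) -> no flip
Dir SW: opp run (4,4) capped by W -> flip
Dir S: opp run (4,5), next='.' -> no flip
Dir SE: first cell '.' (not opp) -> no flip
All flips: (4,4)

Answer: ........
........
.W......
.BBBBW..
...WWB..
...W....
........
........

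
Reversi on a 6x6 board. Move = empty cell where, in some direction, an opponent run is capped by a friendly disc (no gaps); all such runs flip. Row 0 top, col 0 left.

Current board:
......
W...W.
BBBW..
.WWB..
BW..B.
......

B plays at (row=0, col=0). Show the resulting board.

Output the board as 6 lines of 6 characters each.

Place B at (0,0); scan 8 dirs for brackets.
Dir NW: edge -> no flip
Dir N: edge -> no flip
Dir NE: edge -> no flip
Dir W: edge -> no flip
Dir E: first cell '.' (not opp) -> no flip
Dir SW: edge -> no flip
Dir S: opp run (1,0) capped by B -> flip
Dir SE: first cell '.' (not opp) -> no flip
All flips: (1,0)

Answer: B.....
B...W.
BBBW..
.WWB..
BW..B.
......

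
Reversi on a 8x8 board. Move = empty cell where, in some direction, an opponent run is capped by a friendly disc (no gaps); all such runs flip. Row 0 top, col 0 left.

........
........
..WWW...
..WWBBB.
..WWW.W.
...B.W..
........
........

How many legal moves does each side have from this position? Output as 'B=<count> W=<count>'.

-- B to move --
(1,1): no bracket -> illegal
(1,2): flips 1 -> legal
(1,3): flips 4 -> legal
(1,4): flips 1 -> legal
(1,5): no bracket -> illegal
(2,1): no bracket -> illegal
(2,5): no bracket -> illegal
(3,1): flips 3 -> legal
(3,7): no bracket -> illegal
(4,1): no bracket -> illegal
(4,5): no bracket -> illegal
(4,7): no bracket -> illegal
(5,1): no bracket -> illegal
(5,2): flips 1 -> legal
(5,4): flips 1 -> legal
(5,6): flips 1 -> legal
(5,7): flips 1 -> legal
(6,4): no bracket -> illegal
(6,5): no bracket -> illegal
(6,6): no bracket -> illegal
B mobility = 8
-- W to move --
(2,5): flips 1 -> legal
(2,6): flips 2 -> legal
(2,7): no bracket -> illegal
(3,7): flips 3 -> legal
(4,5): flips 1 -> legal
(4,7): no bracket -> illegal
(5,2): no bracket -> illegal
(5,4): no bracket -> illegal
(6,2): flips 1 -> legal
(6,3): flips 1 -> legal
(6,4): flips 1 -> legal
W mobility = 7

Answer: B=8 W=7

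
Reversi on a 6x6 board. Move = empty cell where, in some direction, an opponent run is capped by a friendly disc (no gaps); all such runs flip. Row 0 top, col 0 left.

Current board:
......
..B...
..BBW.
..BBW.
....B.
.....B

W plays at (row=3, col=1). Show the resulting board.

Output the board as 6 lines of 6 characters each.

Place W at (3,1); scan 8 dirs for brackets.
Dir NW: first cell '.' (not opp) -> no flip
Dir N: first cell '.' (not opp) -> no flip
Dir NE: opp run (2,2), next='.' -> no flip
Dir W: first cell '.' (not opp) -> no flip
Dir E: opp run (3,2) (3,3) capped by W -> flip
Dir SW: first cell '.' (not opp) -> no flip
Dir S: first cell '.' (not opp) -> no flip
Dir SE: first cell '.' (not opp) -> no flip
All flips: (3,2) (3,3)

Answer: ......
..B...
..BBW.
.WWWW.
....B.
.....B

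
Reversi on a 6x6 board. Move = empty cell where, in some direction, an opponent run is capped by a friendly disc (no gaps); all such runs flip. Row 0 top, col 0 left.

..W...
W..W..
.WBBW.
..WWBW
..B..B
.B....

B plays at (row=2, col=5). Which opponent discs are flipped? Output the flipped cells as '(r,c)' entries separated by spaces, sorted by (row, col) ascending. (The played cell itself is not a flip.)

Dir NW: first cell '.' (not opp) -> no flip
Dir N: first cell '.' (not opp) -> no flip
Dir NE: edge -> no flip
Dir W: opp run (2,4) capped by B -> flip
Dir E: edge -> no flip
Dir SW: first cell 'B' (not opp) -> no flip
Dir S: opp run (3,5) capped by B -> flip
Dir SE: edge -> no flip

Answer: (2,4) (3,5)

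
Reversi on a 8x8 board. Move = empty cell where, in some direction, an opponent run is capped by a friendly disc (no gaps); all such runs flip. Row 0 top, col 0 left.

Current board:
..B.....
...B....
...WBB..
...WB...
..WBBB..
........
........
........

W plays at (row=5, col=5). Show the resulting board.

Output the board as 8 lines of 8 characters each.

Answer: ..B.....
...B....
...WBB..
...WB...
..WBWB..
.....W..
........
........

Derivation:
Place W at (5,5); scan 8 dirs for brackets.
Dir NW: opp run (4,4) capped by W -> flip
Dir N: opp run (4,5), next='.' -> no flip
Dir NE: first cell '.' (not opp) -> no flip
Dir W: first cell '.' (not opp) -> no flip
Dir E: first cell '.' (not opp) -> no flip
Dir SW: first cell '.' (not opp) -> no flip
Dir S: first cell '.' (not opp) -> no flip
Dir SE: first cell '.' (not opp) -> no flip
All flips: (4,4)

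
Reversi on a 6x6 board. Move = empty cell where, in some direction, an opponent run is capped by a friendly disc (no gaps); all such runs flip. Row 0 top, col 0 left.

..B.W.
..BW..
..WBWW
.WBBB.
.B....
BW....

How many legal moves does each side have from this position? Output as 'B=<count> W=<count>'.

-- B to move --
(0,3): flips 1 -> legal
(0,5): no bracket -> illegal
(1,1): flips 1 -> legal
(1,4): flips 2 -> legal
(1,5): flips 1 -> legal
(2,0): no bracket -> illegal
(2,1): flips 2 -> legal
(3,0): flips 1 -> legal
(3,5): flips 2 -> legal
(4,0): no bracket -> illegal
(4,2): no bracket -> illegal
(5,2): flips 1 -> legal
B mobility = 8
-- W to move --
(0,1): no bracket -> illegal
(0,3): no bracket -> illegal
(1,1): flips 1 -> legal
(1,4): no bracket -> illegal
(2,1): no bracket -> illegal
(3,0): no bracket -> illegal
(3,5): flips 3 -> legal
(4,0): no bracket -> illegal
(4,2): flips 2 -> legal
(4,3): flips 3 -> legal
(4,4): flips 2 -> legal
(4,5): no bracket -> illegal
(5,2): no bracket -> illegal
W mobility = 5

Answer: B=8 W=5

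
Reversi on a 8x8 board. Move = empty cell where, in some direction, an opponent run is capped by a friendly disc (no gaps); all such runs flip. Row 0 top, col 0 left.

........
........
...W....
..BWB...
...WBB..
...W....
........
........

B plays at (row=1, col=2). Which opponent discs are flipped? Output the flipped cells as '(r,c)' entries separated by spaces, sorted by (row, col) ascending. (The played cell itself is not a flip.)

Answer: (2,3)

Derivation:
Dir NW: first cell '.' (not opp) -> no flip
Dir N: first cell '.' (not opp) -> no flip
Dir NE: first cell '.' (not opp) -> no flip
Dir W: first cell '.' (not opp) -> no flip
Dir E: first cell '.' (not opp) -> no flip
Dir SW: first cell '.' (not opp) -> no flip
Dir S: first cell '.' (not opp) -> no flip
Dir SE: opp run (2,3) capped by B -> flip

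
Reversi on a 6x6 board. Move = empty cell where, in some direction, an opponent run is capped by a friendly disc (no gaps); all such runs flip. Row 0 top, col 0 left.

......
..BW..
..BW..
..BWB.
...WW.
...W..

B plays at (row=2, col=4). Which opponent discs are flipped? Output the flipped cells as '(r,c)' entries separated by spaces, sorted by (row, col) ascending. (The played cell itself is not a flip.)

Dir NW: opp run (1,3), next='.' -> no flip
Dir N: first cell '.' (not opp) -> no flip
Dir NE: first cell '.' (not opp) -> no flip
Dir W: opp run (2,3) capped by B -> flip
Dir E: first cell '.' (not opp) -> no flip
Dir SW: opp run (3,3), next='.' -> no flip
Dir S: first cell 'B' (not opp) -> no flip
Dir SE: first cell '.' (not opp) -> no flip

Answer: (2,3)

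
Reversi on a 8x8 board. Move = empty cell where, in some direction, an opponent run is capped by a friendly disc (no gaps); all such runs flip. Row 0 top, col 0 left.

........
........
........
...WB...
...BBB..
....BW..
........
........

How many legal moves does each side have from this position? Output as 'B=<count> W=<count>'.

-- B to move --
(2,2): flips 1 -> legal
(2,3): flips 1 -> legal
(2,4): no bracket -> illegal
(3,2): flips 1 -> legal
(4,2): no bracket -> illegal
(4,6): no bracket -> illegal
(5,6): flips 1 -> legal
(6,4): no bracket -> illegal
(6,5): flips 1 -> legal
(6,6): flips 1 -> legal
B mobility = 6
-- W to move --
(2,3): no bracket -> illegal
(2,4): no bracket -> illegal
(2,5): no bracket -> illegal
(3,2): no bracket -> illegal
(3,5): flips 2 -> legal
(3,6): no bracket -> illegal
(4,2): no bracket -> illegal
(4,6): no bracket -> illegal
(5,2): no bracket -> illegal
(5,3): flips 2 -> legal
(5,6): no bracket -> illegal
(6,3): no bracket -> illegal
(6,4): no bracket -> illegal
(6,5): no bracket -> illegal
W mobility = 2

Answer: B=6 W=2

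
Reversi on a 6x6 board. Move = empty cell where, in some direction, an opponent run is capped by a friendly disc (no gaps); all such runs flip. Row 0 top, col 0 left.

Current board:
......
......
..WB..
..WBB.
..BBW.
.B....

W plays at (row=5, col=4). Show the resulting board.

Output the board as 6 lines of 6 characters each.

Place W at (5,4); scan 8 dirs for brackets.
Dir NW: opp run (4,3) capped by W -> flip
Dir N: first cell 'W' (not opp) -> no flip
Dir NE: first cell '.' (not opp) -> no flip
Dir W: first cell '.' (not opp) -> no flip
Dir E: first cell '.' (not opp) -> no flip
Dir SW: edge -> no flip
Dir S: edge -> no flip
Dir SE: edge -> no flip
All flips: (4,3)

Answer: ......
......
..WB..
..WBB.
..BWW.
.B..W.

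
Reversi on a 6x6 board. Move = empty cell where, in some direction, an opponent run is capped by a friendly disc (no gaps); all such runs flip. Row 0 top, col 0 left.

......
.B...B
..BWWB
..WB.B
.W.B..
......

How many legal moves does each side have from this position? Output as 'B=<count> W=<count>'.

Answer: B=4 W=6

Derivation:
-- B to move --
(1,2): no bracket -> illegal
(1,3): flips 2 -> legal
(1,4): no bracket -> illegal
(2,1): flips 1 -> legal
(3,0): no bracket -> illegal
(3,1): flips 1 -> legal
(3,4): no bracket -> illegal
(4,0): no bracket -> illegal
(4,2): flips 1 -> legal
(5,0): no bracket -> illegal
(5,1): no bracket -> illegal
(5,2): no bracket -> illegal
B mobility = 4
-- W to move --
(0,0): no bracket -> illegal
(0,1): no bracket -> illegal
(0,2): no bracket -> illegal
(0,4): no bracket -> illegal
(0,5): no bracket -> illegal
(1,0): no bracket -> illegal
(1,2): flips 1 -> legal
(1,3): no bracket -> illegal
(1,4): no bracket -> illegal
(2,0): no bracket -> illegal
(2,1): flips 1 -> legal
(3,1): no bracket -> illegal
(3,4): flips 1 -> legal
(4,2): flips 1 -> legal
(4,4): no bracket -> illegal
(4,5): no bracket -> illegal
(5,2): no bracket -> illegal
(5,3): flips 2 -> legal
(5,4): flips 1 -> legal
W mobility = 6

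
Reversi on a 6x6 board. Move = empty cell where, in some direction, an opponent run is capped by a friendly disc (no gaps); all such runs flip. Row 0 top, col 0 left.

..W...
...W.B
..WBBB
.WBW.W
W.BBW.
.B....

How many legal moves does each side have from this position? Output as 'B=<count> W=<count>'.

Answer: B=7 W=4

Derivation:
-- B to move --
(0,1): no bracket -> illegal
(0,3): flips 1 -> legal
(0,4): no bracket -> illegal
(1,1): no bracket -> illegal
(1,2): flips 1 -> legal
(1,4): no bracket -> illegal
(2,0): flips 1 -> legal
(2,1): flips 1 -> legal
(3,0): flips 1 -> legal
(3,4): flips 1 -> legal
(4,1): no bracket -> illegal
(4,5): flips 2 -> legal
(5,0): no bracket -> illegal
(5,3): no bracket -> illegal
(5,4): no bracket -> illegal
(5,5): no bracket -> illegal
B mobility = 7
-- W to move --
(0,4): no bracket -> illegal
(0,5): flips 2 -> legal
(1,2): no bracket -> illegal
(1,4): no bracket -> illegal
(2,1): no bracket -> illegal
(3,4): no bracket -> illegal
(4,1): flips 2 -> legal
(5,0): no bracket -> illegal
(5,2): flips 2 -> legal
(5,3): flips 2 -> legal
(5,4): no bracket -> illegal
W mobility = 4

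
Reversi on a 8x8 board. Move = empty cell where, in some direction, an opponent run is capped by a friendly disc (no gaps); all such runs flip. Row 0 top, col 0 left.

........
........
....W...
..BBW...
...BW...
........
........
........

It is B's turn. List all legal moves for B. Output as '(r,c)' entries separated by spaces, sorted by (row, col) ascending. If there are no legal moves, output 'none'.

(1,3): no bracket -> illegal
(1,4): no bracket -> illegal
(1,5): flips 1 -> legal
(2,3): no bracket -> illegal
(2,5): flips 1 -> legal
(3,5): flips 1 -> legal
(4,5): flips 1 -> legal
(5,3): no bracket -> illegal
(5,4): no bracket -> illegal
(5,5): flips 1 -> legal

Answer: (1,5) (2,5) (3,5) (4,5) (5,5)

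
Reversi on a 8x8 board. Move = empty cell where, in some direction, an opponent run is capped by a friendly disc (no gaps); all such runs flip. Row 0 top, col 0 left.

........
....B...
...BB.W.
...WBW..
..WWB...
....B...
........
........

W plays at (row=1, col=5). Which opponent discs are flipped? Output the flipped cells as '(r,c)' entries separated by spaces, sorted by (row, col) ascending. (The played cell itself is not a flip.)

Answer: (2,4)

Derivation:
Dir NW: first cell '.' (not opp) -> no flip
Dir N: first cell '.' (not opp) -> no flip
Dir NE: first cell '.' (not opp) -> no flip
Dir W: opp run (1,4), next='.' -> no flip
Dir E: first cell '.' (not opp) -> no flip
Dir SW: opp run (2,4) capped by W -> flip
Dir S: first cell '.' (not opp) -> no flip
Dir SE: first cell 'W' (not opp) -> no flip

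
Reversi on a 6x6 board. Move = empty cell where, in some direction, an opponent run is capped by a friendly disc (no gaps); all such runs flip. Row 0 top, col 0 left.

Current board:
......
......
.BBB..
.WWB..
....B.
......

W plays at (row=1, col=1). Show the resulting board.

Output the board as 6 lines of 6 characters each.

Place W at (1,1); scan 8 dirs for brackets.
Dir NW: first cell '.' (not opp) -> no flip
Dir N: first cell '.' (not opp) -> no flip
Dir NE: first cell '.' (not opp) -> no flip
Dir W: first cell '.' (not opp) -> no flip
Dir E: first cell '.' (not opp) -> no flip
Dir SW: first cell '.' (not opp) -> no flip
Dir S: opp run (2,1) capped by W -> flip
Dir SE: opp run (2,2) (3,3) (4,4), next='.' -> no flip
All flips: (2,1)

Answer: ......
.W....
.WBB..
.WWB..
....B.
......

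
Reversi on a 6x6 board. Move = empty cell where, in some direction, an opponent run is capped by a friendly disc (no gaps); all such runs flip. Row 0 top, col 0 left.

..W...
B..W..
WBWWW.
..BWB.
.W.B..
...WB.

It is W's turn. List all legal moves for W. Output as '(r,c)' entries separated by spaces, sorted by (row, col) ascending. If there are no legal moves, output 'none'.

Answer: (0,0) (3,1) (3,5) (4,2) (4,4) (4,5) (5,5)

Derivation:
(0,0): flips 1 -> legal
(0,1): no bracket -> illegal
(1,1): no bracket -> illegal
(1,2): no bracket -> illegal
(2,5): no bracket -> illegal
(3,0): no bracket -> illegal
(3,1): flips 1 -> legal
(3,5): flips 1 -> legal
(4,2): flips 1 -> legal
(4,4): flips 1 -> legal
(4,5): flips 1 -> legal
(5,2): no bracket -> illegal
(5,5): flips 1 -> legal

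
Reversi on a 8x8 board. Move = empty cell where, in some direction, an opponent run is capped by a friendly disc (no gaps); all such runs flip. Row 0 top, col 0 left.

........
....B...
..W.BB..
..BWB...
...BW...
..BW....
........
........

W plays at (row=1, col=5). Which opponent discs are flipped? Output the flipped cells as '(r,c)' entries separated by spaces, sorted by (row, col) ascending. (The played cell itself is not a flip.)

Answer: (2,4)

Derivation:
Dir NW: first cell '.' (not opp) -> no flip
Dir N: first cell '.' (not opp) -> no flip
Dir NE: first cell '.' (not opp) -> no flip
Dir W: opp run (1,4), next='.' -> no flip
Dir E: first cell '.' (not opp) -> no flip
Dir SW: opp run (2,4) capped by W -> flip
Dir S: opp run (2,5), next='.' -> no flip
Dir SE: first cell '.' (not opp) -> no flip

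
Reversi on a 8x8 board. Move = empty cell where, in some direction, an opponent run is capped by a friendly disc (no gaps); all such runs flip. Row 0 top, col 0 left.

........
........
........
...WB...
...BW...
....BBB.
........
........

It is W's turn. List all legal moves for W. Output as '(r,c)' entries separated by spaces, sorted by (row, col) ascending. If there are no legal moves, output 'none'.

(2,3): no bracket -> illegal
(2,4): flips 1 -> legal
(2,5): no bracket -> illegal
(3,2): no bracket -> illegal
(3,5): flips 1 -> legal
(4,2): flips 1 -> legal
(4,5): no bracket -> illegal
(4,6): no bracket -> illegal
(4,7): no bracket -> illegal
(5,2): no bracket -> illegal
(5,3): flips 1 -> legal
(5,7): no bracket -> illegal
(6,3): no bracket -> illegal
(6,4): flips 1 -> legal
(6,5): no bracket -> illegal
(6,6): flips 1 -> legal
(6,7): no bracket -> illegal

Answer: (2,4) (3,5) (4,2) (5,3) (6,4) (6,6)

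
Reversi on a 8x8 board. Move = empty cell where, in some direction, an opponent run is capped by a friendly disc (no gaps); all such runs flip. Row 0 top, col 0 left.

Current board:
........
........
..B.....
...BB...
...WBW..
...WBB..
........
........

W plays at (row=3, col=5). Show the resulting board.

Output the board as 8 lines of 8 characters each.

Answer: ........
........
..B.....
...BBW..
...WWW..
...WBB..
........
........

Derivation:
Place W at (3,5); scan 8 dirs for brackets.
Dir NW: first cell '.' (not opp) -> no flip
Dir N: first cell '.' (not opp) -> no flip
Dir NE: first cell '.' (not opp) -> no flip
Dir W: opp run (3,4) (3,3), next='.' -> no flip
Dir E: first cell '.' (not opp) -> no flip
Dir SW: opp run (4,4) capped by W -> flip
Dir S: first cell 'W' (not opp) -> no flip
Dir SE: first cell '.' (not opp) -> no flip
All flips: (4,4)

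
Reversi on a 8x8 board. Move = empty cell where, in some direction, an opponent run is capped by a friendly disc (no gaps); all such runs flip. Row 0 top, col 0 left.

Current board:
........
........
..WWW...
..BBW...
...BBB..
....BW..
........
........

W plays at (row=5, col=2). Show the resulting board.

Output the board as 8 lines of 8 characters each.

Answer: ........
........
..WWW...
..BBW...
...WBB..
..W.BW..
........
........

Derivation:
Place W at (5,2); scan 8 dirs for brackets.
Dir NW: first cell '.' (not opp) -> no flip
Dir N: first cell '.' (not opp) -> no flip
Dir NE: opp run (4,3) capped by W -> flip
Dir W: first cell '.' (not opp) -> no flip
Dir E: first cell '.' (not opp) -> no flip
Dir SW: first cell '.' (not opp) -> no flip
Dir S: first cell '.' (not opp) -> no flip
Dir SE: first cell '.' (not opp) -> no flip
All flips: (4,3)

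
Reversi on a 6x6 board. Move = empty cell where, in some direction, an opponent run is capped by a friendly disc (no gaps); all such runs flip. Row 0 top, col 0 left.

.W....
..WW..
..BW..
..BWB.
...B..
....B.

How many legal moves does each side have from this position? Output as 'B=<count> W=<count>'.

Answer: B=6 W=8

Derivation:
-- B to move --
(0,0): no bracket -> illegal
(0,2): flips 1 -> legal
(0,3): flips 3 -> legal
(0,4): flips 1 -> legal
(1,0): no bracket -> illegal
(1,1): no bracket -> illegal
(1,4): flips 1 -> legal
(2,1): no bracket -> illegal
(2,4): flips 1 -> legal
(4,2): no bracket -> illegal
(4,4): flips 1 -> legal
B mobility = 6
-- W to move --
(1,1): flips 1 -> legal
(2,1): flips 1 -> legal
(2,4): no bracket -> illegal
(2,5): no bracket -> illegal
(3,1): flips 2 -> legal
(3,5): flips 1 -> legal
(4,1): flips 1 -> legal
(4,2): flips 2 -> legal
(4,4): no bracket -> illegal
(4,5): flips 1 -> legal
(5,2): no bracket -> illegal
(5,3): flips 1 -> legal
(5,5): no bracket -> illegal
W mobility = 8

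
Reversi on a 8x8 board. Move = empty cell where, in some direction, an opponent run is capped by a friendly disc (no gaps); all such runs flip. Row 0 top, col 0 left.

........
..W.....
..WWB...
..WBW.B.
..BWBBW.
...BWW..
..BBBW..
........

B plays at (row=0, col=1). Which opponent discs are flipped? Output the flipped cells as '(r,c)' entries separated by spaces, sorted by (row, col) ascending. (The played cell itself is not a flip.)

Answer: (1,2) (2,3) (3,4)

Derivation:
Dir NW: edge -> no flip
Dir N: edge -> no flip
Dir NE: edge -> no flip
Dir W: first cell '.' (not opp) -> no flip
Dir E: first cell '.' (not opp) -> no flip
Dir SW: first cell '.' (not opp) -> no flip
Dir S: first cell '.' (not opp) -> no flip
Dir SE: opp run (1,2) (2,3) (3,4) capped by B -> flip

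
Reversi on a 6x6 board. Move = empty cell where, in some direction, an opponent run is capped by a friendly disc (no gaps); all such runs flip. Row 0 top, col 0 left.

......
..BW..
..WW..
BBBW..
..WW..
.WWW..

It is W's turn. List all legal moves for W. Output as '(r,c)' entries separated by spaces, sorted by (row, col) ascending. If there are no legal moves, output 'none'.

Answer: (0,1) (0,2) (1,1) (2,0) (2,1) (4,0) (4,1)

Derivation:
(0,1): flips 1 -> legal
(0,2): flips 1 -> legal
(0,3): no bracket -> illegal
(1,1): flips 1 -> legal
(2,0): flips 1 -> legal
(2,1): flips 1 -> legal
(4,0): flips 1 -> legal
(4,1): flips 1 -> legal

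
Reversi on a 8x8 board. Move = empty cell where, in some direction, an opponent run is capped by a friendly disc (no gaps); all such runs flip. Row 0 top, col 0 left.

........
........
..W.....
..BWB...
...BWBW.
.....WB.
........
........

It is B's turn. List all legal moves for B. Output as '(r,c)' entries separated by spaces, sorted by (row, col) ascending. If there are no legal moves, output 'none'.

Answer: (1,2) (2,3) (3,6) (4,7) (5,4) (6,5)

Derivation:
(1,1): no bracket -> illegal
(1,2): flips 1 -> legal
(1,3): no bracket -> illegal
(2,1): no bracket -> illegal
(2,3): flips 1 -> legal
(2,4): no bracket -> illegal
(3,1): no bracket -> illegal
(3,5): no bracket -> illegal
(3,6): flips 1 -> legal
(3,7): no bracket -> illegal
(4,2): no bracket -> illegal
(4,7): flips 1 -> legal
(5,3): no bracket -> illegal
(5,4): flips 2 -> legal
(5,7): no bracket -> illegal
(6,4): no bracket -> illegal
(6,5): flips 1 -> legal
(6,6): no bracket -> illegal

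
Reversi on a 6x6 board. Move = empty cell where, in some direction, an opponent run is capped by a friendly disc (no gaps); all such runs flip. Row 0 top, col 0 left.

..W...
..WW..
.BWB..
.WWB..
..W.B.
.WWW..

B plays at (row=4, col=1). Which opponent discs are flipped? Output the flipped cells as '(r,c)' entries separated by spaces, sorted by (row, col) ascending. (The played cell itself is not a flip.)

Dir NW: first cell '.' (not opp) -> no flip
Dir N: opp run (3,1) capped by B -> flip
Dir NE: opp run (3,2) capped by B -> flip
Dir W: first cell '.' (not opp) -> no flip
Dir E: opp run (4,2), next='.' -> no flip
Dir SW: first cell '.' (not opp) -> no flip
Dir S: opp run (5,1), next=edge -> no flip
Dir SE: opp run (5,2), next=edge -> no flip

Answer: (3,1) (3,2)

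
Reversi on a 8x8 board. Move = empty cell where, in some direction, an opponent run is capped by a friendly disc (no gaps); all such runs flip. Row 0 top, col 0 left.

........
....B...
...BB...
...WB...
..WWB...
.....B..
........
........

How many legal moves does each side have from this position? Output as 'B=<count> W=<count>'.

Answer: B=6 W=6

Derivation:
-- B to move --
(2,2): flips 1 -> legal
(3,1): no bracket -> illegal
(3,2): flips 1 -> legal
(4,1): flips 2 -> legal
(5,1): flips 2 -> legal
(5,2): flips 1 -> legal
(5,3): flips 2 -> legal
(5,4): no bracket -> illegal
B mobility = 6
-- W to move --
(0,3): no bracket -> illegal
(0,4): no bracket -> illegal
(0,5): no bracket -> illegal
(1,2): no bracket -> illegal
(1,3): flips 1 -> legal
(1,5): flips 1 -> legal
(2,2): no bracket -> illegal
(2,5): flips 1 -> legal
(3,2): no bracket -> illegal
(3,5): flips 1 -> legal
(4,5): flips 1 -> legal
(4,6): no bracket -> illegal
(5,3): no bracket -> illegal
(5,4): no bracket -> illegal
(5,6): no bracket -> illegal
(6,4): no bracket -> illegal
(6,5): no bracket -> illegal
(6,6): flips 2 -> legal
W mobility = 6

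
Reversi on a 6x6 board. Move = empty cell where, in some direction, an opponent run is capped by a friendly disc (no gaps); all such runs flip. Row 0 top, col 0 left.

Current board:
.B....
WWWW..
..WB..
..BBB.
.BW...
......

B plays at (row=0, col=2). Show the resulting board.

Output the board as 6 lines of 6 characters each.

Answer: .BB...
WWBW..
..BB..
..BBB.
.BW...
......

Derivation:
Place B at (0,2); scan 8 dirs for brackets.
Dir NW: edge -> no flip
Dir N: edge -> no flip
Dir NE: edge -> no flip
Dir W: first cell 'B' (not opp) -> no flip
Dir E: first cell '.' (not opp) -> no flip
Dir SW: opp run (1,1), next='.' -> no flip
Dir S: opp run (1,2) (2,2) capped by B -> flip
Dir SE: opp run (1,3), next='.' -> no flip
All flips: (1,2) (2,2)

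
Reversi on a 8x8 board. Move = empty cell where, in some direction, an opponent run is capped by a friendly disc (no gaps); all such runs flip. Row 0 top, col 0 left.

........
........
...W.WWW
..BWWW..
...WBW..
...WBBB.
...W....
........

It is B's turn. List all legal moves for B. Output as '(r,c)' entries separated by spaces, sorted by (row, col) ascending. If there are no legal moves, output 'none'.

(1,2): flips 3 -> legal
(1,3): no bracket -> illegal
(1,4): flips 1 -> legal
(1,5): flips 3 -> legal
(1,6): no bracket -> illegal
(1,7): flips 2 -> legal
(2,2): flips 1 -> legal
(2,4): flips 1 -> legal
(3,6): flips 4 -> legal
(3,7): no bracket -> illegal
(4,2): flips 1 -> legal
(4,6): flips 1 -> legal
(5,2): flips 1 -> legal
(6,2): flips 1 -> legal
(6,4): no bracket -> illegal
(7,2): flips 1 -> legal
(7,3): no bracket -> illegal
(7,4): no bracket -> illegal

Answer: (1,2) (1,4) (1,5) (1,7) (2,2) (2,4) (3,6) (4,2) (4,6) (5,2) (6,2) (7,2)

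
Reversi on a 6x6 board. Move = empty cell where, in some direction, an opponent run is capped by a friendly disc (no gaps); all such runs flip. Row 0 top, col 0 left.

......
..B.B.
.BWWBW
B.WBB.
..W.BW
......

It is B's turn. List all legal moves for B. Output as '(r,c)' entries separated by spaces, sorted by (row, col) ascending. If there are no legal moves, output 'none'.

(1,1): flips 1 -> legal
(1,3): flips 1 -> legal
(1,5): no bracket -> illegal
(3,1): flips 1 -> legal
(3,5): no bracket -> illegal
(4,1): flips 2 -> legal
(4,3): flips 1 -> legal
(5,1): flips 1 -> legal
(5,2): flips 3 -> legal
(5,3): no bracket -> illegal
(5,4): no bracket -> illegal
(5,5): no bracket -> illegal

Answer: (1,1) (1,3) (3,1) (4,1) (4,3) (5,1) (5,2)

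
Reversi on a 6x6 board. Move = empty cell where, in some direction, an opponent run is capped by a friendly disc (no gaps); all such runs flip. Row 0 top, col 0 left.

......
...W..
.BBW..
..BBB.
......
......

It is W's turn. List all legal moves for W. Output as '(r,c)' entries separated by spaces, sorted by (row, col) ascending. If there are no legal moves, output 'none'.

Answer: (2,0) (3,1) (4,1) (4,3) (4,5)

Derivation:
(1,0): no bracket -> illegal
(1,1): no bracket -> illegal
(1,2): no bracket -> illegal
(2,0): flips 2 -> legal
(2,4): no bracket -> illegal
(2,5): no bracket -> illegal
(3,0): no bracket -> illegal
(3,1): flips 1 -> legal
(3,5): no bracket -> illegal
(4,1): flips 1 -> legal
(4,2): no bracket -> illegal
(4,3): flips 1 -> legal
(4,4): no bracket -> illegal
(4,5): flips 1 -> legal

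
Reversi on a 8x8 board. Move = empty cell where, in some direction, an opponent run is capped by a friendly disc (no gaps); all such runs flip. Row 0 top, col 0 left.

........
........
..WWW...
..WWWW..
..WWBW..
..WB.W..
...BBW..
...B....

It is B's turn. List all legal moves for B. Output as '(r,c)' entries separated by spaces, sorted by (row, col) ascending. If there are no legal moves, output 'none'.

(1,1): flips 2 -> legal
(1,2): no bracket -> illegal
(1,3): flips 3 -> legal
(1,4): flips 2 -> legal
(1,5): no bracket -> illegal
(2,1): no bracket -> illegal
(2,5): no bracket -> illegal
(2,6): flips 1 -> legal
(3,1): flips 1 -> legal
(3,6): no bracket -> illegal
(4,1): flips 3 -> legal
(4,6): flips 2 -> legal
(5,1): flips 1 -> legal
(5,4): no bracket -> illegal
(5,6): no bracket -> illegal
(6,1): no bracket -> illegal
(6,2): no bracket -> illegal
(6,6): flips 2 -> legal
(7,4): no bracket -> illegal
(7,5): no bracket -> illegal
(7,6): no bracket -> illegal

Answer: (1,1) (1,3) (1,4) (2,6) (3,1) (4,1) (4,6) (5,1) (6,6)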